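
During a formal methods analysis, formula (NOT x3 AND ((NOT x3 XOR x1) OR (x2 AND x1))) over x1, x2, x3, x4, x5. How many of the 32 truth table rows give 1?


Formula: (NOT x3 AND ((NOT x3 XOR x1) OR (x2 AND x1))) over 5 vars (32 rows)
Evaluate each row (x1, x2, x3, x4, x5 as bits, MSB first):
  row 0 [00000]: (NOT 0 AND ((NOT 0 XOR 0) OR (0 AND 0))) -> 1
  row 1 [00001]: (NOT 0 AND ((NOT 0 XOR 0) OR (0 AND 0))) -> 1
  row 2 [00010]: (NOT 0 AND ((NOT 0 XOR 0) OR (0 AND 0))) -> 1
  row 3 [00011]: (NOT 0 AND ((NOT 0 XOR 0) OR (0 AND 0))) -> 1
  row 4 [00100]: (NOT 1 AND ((NOT 1 XOR 0) OR (0 AND 0))) -> 0
  row 5 [00101]: (NOT 1 AND ((NOT 1 XOR 0) OR (0 AND 0))) -> 0
  row 6 [00110]: (NOT 1 AND ((NOT 1 XOR 0) OR (0 AND 0))) -> 0
  row 7 [00111]: (NOT 1 AND ((NOT 1 XOR 0) OR (0 AND 0))) -> 0
  row 8 [01000]: (NOT 0 AND ((NOT 0 XOR 0) OR (1 AND 0))) -> 1
  row 9 [01001]: (NOT 0 AND ((NOT 0 XOR 0) OR (1 AND 0))) -> 1
  row 10 [01010]: (NOT 0 AND ((NOT 0 XOR 0) OR (1 AND 0))) -> 1
  row 11 [01011]: (NOT 0 AND ((NOT 0 XOR 0) OR (1 AND 0))) -> 1
  row 12 [01100]: (NOT 1 AND ((NOT 1 XOR 0) OR (1 AND 0))) -> 0
  row 13 [01101]: (NOT 1 AND ((NOT 1 XOR 0) OR (1 AND 0))) -> 0
  row 14 [01110]: (NOT 1 AND ((NOT 1 XOR 0) OR (1 AND 0))) -> 0
  row 15 [01111]: (NOT 1 AND ((NOT 1 XOR 0) OR (1 AND 0))) -> 0
  row 16 [10000]: (NOT 0 AND ((NOT 0 XOR 1) OR (0 AND 1))) -> 0
  row 17 [10001]: (NOT 0 AND ((NOT 0 XOR 1) OR (0 AND 1))) -> 0
  row 18 [10010]: (NOT 0 AND ((NOT 0 XOR 1) OR (0 AND 1))) -> 0
  row 19 [10011]: (NOT 0 AND ((NOT 0 XOR 1) OR (0 AND 1))) -> 0
  row 20 [10100]: (NOT 1 AND ((NOT 1 XOR 1) OR (0 AND 1))) -> 0
  row 21 [10101]: (NOT 1 AND ((NOT 1 XOR 1) OR (0 AND 1))) -> 0
  row 22 [10110]: (NOT 1 AND ((NOT 1 XOR 1) OR (0 AND 1))) -> 0
  row 23 [10111]: (NOT 1 AND ((NOT 1 XOR 1) OR (0 AND 1))) -> 0
  row 24 [11000]: (NOT 0 AND ((NOT 0 XOR 1) OR (1 AND 1))) -> 1
  row 25 [11001]: (NOT 0 AND ((NOT 0 XOR 1) OR (1 AND 1))) -> 1
  row 26 [11010]: (NOT 0 AND ((NOT 0 XOR 1) OR (1 AND 1))) -> 1
  row 27 [11011]: (NOT 0 AND ((NOT 0 XOR 1) OR (1 AND 1))) -> 1
  row 28 [11100]: (NOT 1 AND ((NOT 1 XOR 1) OR (1 AND 1))) -> 0
  row 29 [11101]: (NOT 1 AND ((NOT 1 XOR 1) OR (1 AND 1))) -> 0
  row 30 [11110]: (NOT 1 AND ((NOT 1 XOR 1) OR (1 AND 1))) -> 0
  row 31 [11111]: (NOT 1 AND ((NOT 1 XOR 1) OR (1 AND 1))) -> 0
Full result column, 8 rows per line (x1,x2 fixed per line; x3,x4,x5 runs 000..111 left to right):
  rows 0-7 [x1,x2=00]: 11110000  (ones: 4)
  rows 8-15 [x1,x2=01]: 11110000  (ones: 4)
  rows 16-23 [x1,x2=10]: 00000000  (ones: 0)
  rows 24-31 [x1,x2=11]: 11110000  (ones: 4)
Count of 1-rows = 4+4+0+4 = 12

12


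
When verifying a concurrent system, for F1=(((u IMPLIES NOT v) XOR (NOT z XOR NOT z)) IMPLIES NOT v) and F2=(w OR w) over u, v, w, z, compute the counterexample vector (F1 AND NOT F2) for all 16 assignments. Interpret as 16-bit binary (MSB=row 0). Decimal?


F1 = (((u IMPLIES NOT v) XOR (NOT z XOR NOT z)) IMPLIES NOT v)
F2 = (w OR w)
Counterexample to F1=>F2 is where F1=1 and F2=0.
Evaluate each row (bits = u,v,w,z, MSB first):
  row 0 [0000]: F1=1 F2=0 -> F1&~F2 -> 1
  row 1 [0001]: F1=1 F2=0 -> F1&~F2 -> 1
  row 2 [0010]: F1=1 F2=1 -> F1&~F2 -> 0
  row 3 [0011]: F1=1 F2=1 -> F1&~F2 -> 0
  row 4 [0100]: F1=0 F2=0 -> F1&~F2 -> 0
  row 5 [0101]: F1=0 F2=0 -> F1&~F2 -> 0
  row 6 [0110]: F1=0 F2=1 -> F1&~F2 -> 0
  row 7 [0111]: F1=0 F2=1 -> F1&~F2 -> 0
  row 8 [1000]: F1=1 F2=0 -> F1&~F2 -> 1
  row 9 [1001]: F1=1 F2=0 -> F1&~F2 -> 1
  row 10 [1010]: F1=1 F2=1 -> F1&~F2 -> 0
  row 11 [1011]: F1=1 F2=1 -> F1&~F2 -> 0
  row 12 [1100]: F1=1 F2=0 -> F1&~F2 -> 1
  row 13 [1101]: F1=1 F2=0 -> F1&~F2 -> 1
  row 14 [1110]: F1=1 F2=1 -> F1&~F2 -> 0
  row 15 [1111]: F1=1 F2=1 -> F1&~F2 -> 0
Full result column, 4 rows per line (u,v fixed per line; w,z runs 00..11 left to right):
  rows 0-3 [u,v=00]: 1100  = hex C
  rows 4-7 [u,v=01]: 0000  = hex 0
  rows 8-11 [u,v=10]: 1100  = hex C
  rows 12-15 [u,v=11]: 1100  = hex C
Counterexample vector (row 0 .. row 15) = 1100000011001100
Output column grouped in 4s = 1100 0000 1100 1100 = 0xC0CC
Convert to decimal digit by digit (value = value*16 + digit):
  C -> 12
  12*16 + 0 = 192
  192*16 + 12 (C) = 3084
  3084*16 + 12 (C) = 49356
Decimal = 49356

49356


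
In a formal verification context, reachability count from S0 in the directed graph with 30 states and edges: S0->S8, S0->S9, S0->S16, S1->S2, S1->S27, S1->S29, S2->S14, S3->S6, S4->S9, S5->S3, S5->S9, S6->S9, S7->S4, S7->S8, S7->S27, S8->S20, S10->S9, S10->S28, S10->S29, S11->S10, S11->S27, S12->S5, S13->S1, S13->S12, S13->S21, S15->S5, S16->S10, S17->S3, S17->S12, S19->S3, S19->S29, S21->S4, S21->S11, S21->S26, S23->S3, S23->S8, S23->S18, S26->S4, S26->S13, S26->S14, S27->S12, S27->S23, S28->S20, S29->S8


BFS from S0:
  layer 0: {S0}
  layer 1: {S8, S9, S16}
  layer 2: {S10, S20}
  layer 3: {S28, S29}
Reachable set: {S0, S8, S9, S10, S16, S20, S28, S29}
Count = 8

8


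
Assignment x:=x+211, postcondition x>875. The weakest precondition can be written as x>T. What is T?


Formula: wp(x:=E, P) = P[E/x] (substitute E for x in postcondition)
Step 1: Postcondition: x>875
Step 2: Substitute x+211 for x: x+211>875
Step 3: Solve for x: x > 875-211 = 664

664


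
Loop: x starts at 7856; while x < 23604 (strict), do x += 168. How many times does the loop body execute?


Step 1: x goes from 7856 toward 23604 by 168; the body runs while x<23604, so iterations = ceil((bound-start)/step)
Step 2: Distance=15748
Step 3: ceil(15748/168)=94

94


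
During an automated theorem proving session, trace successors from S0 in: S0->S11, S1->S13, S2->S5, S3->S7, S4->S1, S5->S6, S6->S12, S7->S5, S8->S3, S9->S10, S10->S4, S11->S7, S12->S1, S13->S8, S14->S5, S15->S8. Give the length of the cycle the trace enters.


Trace from S0 until a state repeats:
  S0 -> S11 -> S7 -> S5 -> S6 -> S12 -> S1 -> S13 -> S8 -> S3 -> S7
S7 first seen at step 2, revisited at step 10.
Cycle length = 10 - 2 = 8

8


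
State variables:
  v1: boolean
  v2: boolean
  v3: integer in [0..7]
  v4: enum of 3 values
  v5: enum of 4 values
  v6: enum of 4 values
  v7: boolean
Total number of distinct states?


State space = product of domain sizes of all variables.
Domain sizes:
  v1 (boolean): 2
  v2 (boolean): 2
  v3 (integer in [0..7]): 8
  v4 (enum of 3 values): 3
  v5 (enum of 4 values): 4
  v6 (enum of 4 values): 4
  v7 (boolean): 2
Product = 2 * 2 * 8 * 3 * 4 * 4 * 2 = 3072

3072


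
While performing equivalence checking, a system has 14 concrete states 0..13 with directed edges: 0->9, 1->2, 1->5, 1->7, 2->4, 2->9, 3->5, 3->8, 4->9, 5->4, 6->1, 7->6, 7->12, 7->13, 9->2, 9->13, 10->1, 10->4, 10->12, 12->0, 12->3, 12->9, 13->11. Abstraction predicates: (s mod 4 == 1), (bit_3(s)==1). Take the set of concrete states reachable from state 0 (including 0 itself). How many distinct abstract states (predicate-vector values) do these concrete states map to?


BFS from 0:
Concrete reachable: {0, 2, 4, 9, 11, 13}
Abstract via predicates (s mod 4 == 1), (bit_3(s)==1):
  (0,0) <- {0, 2, 4}
  (0,1) <- {11}
  (1,1) <- {9, 13}
Distinct abstract states = 3

3


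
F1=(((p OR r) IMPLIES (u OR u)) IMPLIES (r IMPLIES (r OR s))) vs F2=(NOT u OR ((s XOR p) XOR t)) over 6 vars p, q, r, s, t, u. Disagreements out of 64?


F1 = (((p OR r) IMPLIES (u OR u)) IMPLIES (r IMPLIES (r OR s)))
F2 = (NOT u OR ((s XOR p) XOR t))
Evaluate both on each of 64 rows (bits = p,q,r,s,t,u):
  row 0 [000000]: F1=1 F2=1 -> 0
  row 1 [000001]: F1=1 F2=0 (differ) -> 1
  row 2 [000010]: F1=1 F2=1 -> 0
  row 3 [000011]: F1=1 F2=1 -> 0
  row 4 [000100]: F1=1 F2=1 -> 0
  (every remaining row is evaluated the same way; all 64 results are listed next)
Full result column, 8 rows per line (p,q,r fixed per line; s,t,u runs 000..111 left to right):
  rows 0-7 [p,q,r=000]: 01000001  (ones: 2)
  rows 8-15 [p,q,r=001]: 01000001  (ones: 2)
  rows 16-23 [p,q,r=010]: 01000001  (ones: 2)
  rows 24-31 [p,q,r=011]: 01000001  (ones: 2)
  rows 32-39 [p,q,r=100]: 00010100  (ones: 2)
  rows 40-47 [p,q,r=101]: 00010100  (ones: 2)
  rows 48-55 [p,q,r=110]: 00010100  (ones: 2)
  rows 56-63 [p,q,r=111]: 00010100  (ones: 2)
Disagreements = 2+2+2+2+2+2+2+2 = 16

16


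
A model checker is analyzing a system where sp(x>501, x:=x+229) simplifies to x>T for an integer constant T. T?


Formula: sp(P, x:=E) = exists old_x. (x = E[old_x/x]) AND P[old_x/x] (old_x is the value of x before the assignment; eliminate old_x by solving x = E[old_x/x] for old_x)
Step 1: Precondition P: x>501, i.e. old_x > 501
Step 2: Assignment gives x = old_x + 229, so old_x = x - 229
Step 3: Substitute into P: x - 229 > 501
Step 4: Simplify: x > 501+229 = 730

730


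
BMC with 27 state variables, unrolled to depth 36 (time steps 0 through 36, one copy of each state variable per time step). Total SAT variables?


BMC unrolls to depth k, creating one copy of each state var for steps 0..k.
Step count = 36 + 1 = 37 (steps 0 through 36)
Vars per step = 27
Total = 27 * 37 = 999

999


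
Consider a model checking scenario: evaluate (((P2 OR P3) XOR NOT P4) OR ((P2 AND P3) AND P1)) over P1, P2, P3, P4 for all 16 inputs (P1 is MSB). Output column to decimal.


Formula: (((P2 OR P3) XOR NOT P4) OR ((P2 AND P3) AND P1)) over P1, P2, P3, P4 (16 rows)
Evaluate each row (bits = P1,P2,P3,P4, MSB first):
  row 0 [0000]: (((0 OR 0) XOR NOT 0) OR ((0 AND 0) AND 0)) -> 1
  row 1 [0001]: (((0 OR 0) XOR NOT 1) OR ((0 AND 0) AND 0)) -> 0
  row 2 [0010]: (((0 OR 1) XOR NOT 0) OR ((0 AND 1) AND 0)) -> 0
  row 3 [0011]: (((0 OR 1) XOR NOT 1) OR ((0 AND 1) AND 0)) -> 1
  row 4 [0100]: (((1 OR 0) XOR NOT 0) OR ((1 AND 0) AND 0)) -> 0
  row 5 [0101]: (((1 OR 0) XOR NOT 1) OR ((1 AND 0) AND 0)) -> 1
  row 6 [0110]: (((1 OR 1) XOR NOT 0) OR ((1 AND 1) AND 0)) -> 0
  row 7 [0111]: (((1 OR 1) XOR NOT 1) OR ((1 AND 1) AND 0)) -> 1
  row 8 [1000]: (((0 OR 0) XOR NOT 0) OR ((0 AND 0) AND 1)) -> 1
  row 9 [1001]: (((0 OR 0) XOR NOT 1) OR ((0 AND 0) AND 1)) -> 0
  row 10 [1010]: (((0 OR 1) XOR NOT 0) OR ((0 AND 1) AND 1)) -> 0
  row 11 [1011]: (((0 OR 1) XOR NOT 1) OR ((0 AND 1) AND 1)) -> 1
  row 12 [1100]: (((1 OR 0) XOR NOT 0) OR ((1 AND 0) AND 1)) -> 0
  row 13 [1101]: (((1 OR 0) XOR NOT 1) OR ((1 AND 0) AND 1)) -> 1
  row 14 [1110]: (((1 OR 1) XOR NOT 0) OR ((1 AND 1) AND 1)) -> 1
  row 15 [1111]: (((1 OR 1) XOR NOT 1) OR ((1 AND 1) AND 1)) -> 1
Full result column, 4 rows per line (P1,P2 fixed per line; P3,P4 runs 00..11 left to right):
  rows 0-3 [P1,P2=00]: 1001  = hex 9
  rows 4-7 [P1,P2=01]: 0101  = hex 5
  rows 8-11 [P1,P2=10]: 1001  = hex 9
  rows 12-15 [P1,P2=11]: 0111  = hex 7
Output column (row 0 .. row 15) = 1001010110010111
Output column grouped in 4s = 1001 0101 1001 0111 = 0x9597
Convert to decimal digit by digit (value = value*16 + digit):
  9 -> 9
  9*16 + 5 = 149
  149*16 + 9 = 2393
  2393*16 + 7 = 38295
Decimal = 38295

38295


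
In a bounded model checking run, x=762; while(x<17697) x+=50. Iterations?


Step 1: x goes from 762 toward 17697 by 50; the body runs while x<17697, so iterations = ceil((bound-start)/step)
Step 2: Distance=16935
Step 3: ceil(16935/50)=339

339


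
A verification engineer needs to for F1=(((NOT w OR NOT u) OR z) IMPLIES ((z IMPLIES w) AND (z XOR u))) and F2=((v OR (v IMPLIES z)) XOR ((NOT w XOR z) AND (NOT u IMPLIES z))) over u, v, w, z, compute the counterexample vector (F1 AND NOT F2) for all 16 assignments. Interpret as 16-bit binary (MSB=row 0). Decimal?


F1 = (((NOT w OR NOT u) OR z) IMPLIES ((z IMPLIES w) AND (z XOR u)))
F2 = ((v OR (v IMPLIES z)) XOR ((NOT w XOR z) AND (NOT u IMPLIES z)))
Counterexample to F1=>F2 is where F1=1 and F2=0.
Evaluate each row (bits = u,v,w,z, MSB first):
  row 0 [0000]: F1=0 F2=1 -> F1&~F2 -> 0
  row 1 [0001]: F1=0 F2=1 -> F1&~F2 -> 0
  row 2 [0010]: F1=0 F2=1 -> F1&~F2 -> 0
  row 3 [0011]: F1=1 F2=0 -> F1&~F2 -> 1
  row 4 [0100]: F1=0 F2=1 -> F1&~F2 -> 0
  row 5 [0101]: F1=0 F2=1 -> F1&~F2 -> 0
  row 6 [0110]: F1=0 F2=1 -> F1&~F2 -> 0
  row 7 [0111]: F1=1 F2=0 -> F1&~F2 -> 1
  row 8 [1000]: F1=1 F2=0 -> F1&~F2 -> 1
  row 9 [1001]: F1=0 F2=1 -> F1&~F2 -> 0
  row 10 [1010]: F1=1 F2=1 -> F1&~F2 -> 0
  row 11 [1011]: F1=0 F2=0 -> F1&~F2 -> 0
  row 12 [1100]: F1=1 F2=0 -> F1&~F2 -> 1
  row 13 [1101]: F1=0 F2=1 -> F1&~F2 -> 0
  row 14 [1110]: F1=1 F2=1 -> F1&~F2 -> 0
  row 15 [1111]: F1=0 F2=0 -> F1&~F2 -> 0
Full result column, 4 rows per line (u,v fixed per line; w,z runs 00..11 left to right):
  rows 0-3 [u,v=00]: 0001  = hex 1
  rows 4-7 [u,v=01]: 0001  = hex 1
  rows 8-11 [u,v=10]: 1000  = hex 8
  rows 12-15 [u,v=11]: 1000  = hex 8
Counterexample vector (row 0 .. row 15) = 0001000110001000
Output column grouped in 4s = 0001 0001 1000 1000 = 0x1188
Convert to decimal digit by digit (value = value*16 + digit):
  1 -> 1
  1*16 + 1 = 17
  17*16 + 8 = 280
  280*16 + 8 = 4488
Decimal = 4488

4488


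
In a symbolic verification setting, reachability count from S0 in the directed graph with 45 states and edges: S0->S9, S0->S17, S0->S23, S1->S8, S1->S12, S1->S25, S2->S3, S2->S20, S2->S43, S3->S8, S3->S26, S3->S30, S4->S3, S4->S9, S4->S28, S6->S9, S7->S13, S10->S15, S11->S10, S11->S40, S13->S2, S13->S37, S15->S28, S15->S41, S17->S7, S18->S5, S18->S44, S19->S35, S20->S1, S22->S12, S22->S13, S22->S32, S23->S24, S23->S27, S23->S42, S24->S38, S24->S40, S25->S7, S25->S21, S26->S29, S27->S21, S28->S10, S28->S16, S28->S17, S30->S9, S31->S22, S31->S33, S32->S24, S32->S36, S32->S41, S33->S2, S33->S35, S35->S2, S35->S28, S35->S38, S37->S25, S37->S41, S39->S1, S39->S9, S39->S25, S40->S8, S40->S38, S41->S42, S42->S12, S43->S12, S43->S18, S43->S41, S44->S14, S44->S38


BFS from S0:
  layer 0: {S0}
  layer 1: {S9, S17, S23}
  layer 2: {S7, S24, S27, S42}
  layer 3: {S12, S13, S21, S38, S40}
  layer 4: {S2, S8, S37}
  layer 5: {S3, S20, S25, S41, S43}
  layer 6: {S1, S18, S26, S30}
  layer 7: {S5, S29, S44}
  layer 8: {S14}
Reachable set: {S0, S1, S2, S3, S5, S7, S8, S9, S12, S13, S14, S17, S18, S20, S21, S23, S24, S25, S26, S27, S29, S30, S37, S38, S40, S41, S42, S43, S44}
Count = 29

29


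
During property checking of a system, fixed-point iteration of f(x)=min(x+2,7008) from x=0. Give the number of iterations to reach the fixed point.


Step 1: x=0, cap=7008, increment=2
Step 2: x grows by 2 each step until capped at 7008; fixed point is x=7008
Step 3: iterations = ceil(7008/2) = 3504

3504


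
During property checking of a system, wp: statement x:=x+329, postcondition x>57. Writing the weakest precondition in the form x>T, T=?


Formula: wp(x:=E, P) = P[E/x] (substitute E for x in postcondition)
Step 1: Postcondition: x>57
Step 2: Substitute x+329 for x: x+329>57
Step 3: Solve for x: x > 57-329 = -272

-272


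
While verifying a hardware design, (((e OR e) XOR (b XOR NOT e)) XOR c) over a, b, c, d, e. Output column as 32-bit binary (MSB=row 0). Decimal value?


Formula: (((e OR e) XOR (b XOR NOT e)) XOR c) over a, b, c, d, e (32 rows)
Evaluate each row (bits = a,b,c,d,e, MSB first):
  row 0 [00000]: (((0 OR 0) XOR (0 XOR NOT 0)) XOR 0) -> 1
  row 1 [00001]: (((1 OR 1) XOR (0 XOR NOT 1)) XOR 0) -> 1
  row 2 [00010]: (((0 OR 0) XOR (0 XOR NOT 0)) XOR 0) -> 1
  row 3 [00011]: (((1 OR 1) XOR (0 XOR NOT 1)) XOR 0) -> 1
  row 4 [00100]: (((0 OR 0) XOR (0 XOR NOT 0)) XOR 1) -> 0
  row 5 [00101]: (((1 OR 1) XOR (0 XOR NOT 1)) XOR 1) -> 0
  row 6 [00110]: (((0 OR 0) XOR (0 XOR NOT 0)) XOR 1) -> 0
  row 7 [00111]: (((1 OR 1) XOR (0 XOR NOT 1)) XOR 1) -> 0
  row 8 [01000]: (((0 OR 0) XOR (1 XOR NOT 0)) XOR 0) -> 0
  row 9 [01001]: (((1 OR 1) XOR (1 XOR NOT 1)) XOR 0) -> 0
  row 10 [01010]: (((0 OR 0) XOR (1 XOR NOT 0)) XOR 0) -> 0
  row 11 [01011]: (((1 OR 1) XOR (1 XOR NOT 1)) XOR 0) -> 0
  row 12 [01100]: (((0 OR 0) XOR (1 XOR NOT 0)) XOR 1) -> 1
  row 13 [01101]: (((1 OR 1) XOR (1 XOR NOT 1)) XOR 1) -> 1
  row 14 [01110]: (((0 OR 0) XOR (1 XOR NOT 0)) XOR 1) -> 1
  row 15 [01111]: (((1 OR 1) XOR (1 XOR NOT 1)) XOR 1) -> 1
  row 16 [10000]: (((0 OR 0) XOR (0 XOR NOT 0)) XOR 0) -> 1
  row 17 [10001]: (((1 OR 1) XOR (0 XOR NOT 1)) XOR 0) -> 1
  row 18 [10010]: (((0 OR 0) XOR (0 XOR NOT 0)) XOR 0) -> 1
  row 19 [10011]: (((1 OR 1) XOR (0 XOR NOT 1)) XOR 0) -> 1
  row 20 [10100]: (((0 OR 0) XOR (0 XOR NOT 0)) XOR 1) -> 0
  row 21 [10101]: (((1 OR 1) XOR (0 XOR NOT 1)) XOR 1) -> 0
  row 22 [10110]: (((0 OR 0) XOR (0 XOR NOT 0)) XOR 1) -> 0
  row 23 [10111]: (((1 OR 1) XOR (0 XOR NOT 1)) XOR 1) -> 0
  row 24 [11000]: (((0 OR 0) XOR (1 XOR NOT 0)) XOR 0) -> 0
  row 25 [11001]: (((1 OR 1) XOR (1 XOR NOT 1)) XOR 0) -> 0
  row 26 [11010]: (((0 OR 0) XOR (1 XOR NOT 0)) XOR 0) -> 0
  row 27 [11011]: (((1 OR 1) XOR (1 XOR NOT 1)) XOR 0) -> 0
  row 28 [11100]: (((0 OR 0) XOR (1 XOR NOT 0)) XOR 1) -> 1
  row 29 [11101]: (((1 OR 1) XOR (1 XOR NOT 1)) XOR 1) -> 1
  row 30 [11110]: (((0 OR 0) XOR (1 XOR NOT 0)) XOR 1) -> 1
  row 31 [11111]: (((1 OR 1) XOR (1 XOR NOT 1)) XOR 1) -> 1
Full result column, 4 rows per line (a,b,c fixed per line; d,e runs 00..11 left to right):
  rows 0-3 [a,b,c=000]: 1111  = hex F
  rows 4-7 [a,b,c=001]: 0000  = hex 0
  rows 8-11 [a,b,c=010]: 0000  = hex 0
  rows 12-15 [a,b,c=011]: 1111  = hex F
  rows 16-19 [a,b,c=100]: 1111  = hex F
  rows 20-23 [a,b,c=101]: 0000  = hex 0
  rows 24-27 [a,b,c=110]: 0000  = hex 0
  rows 28-31 [a,b,c=111]: 1111  = hex F
Output column (row 0 .. row 31) = 11110000000011111111000000001111
Output column grouped in 4s = 1111 0000 0000 1111 1111 0000 0000 1111 = 0xF00FF00F
Convert to decimal digit by digit (value = value*16 + digit):
  F -> 15
  15*16 + 0 = 240
  240*16 + 0 = 3840
  3840*16 + 15 (F) = 61455
  61455*16 + 15 (F) = 983295
  983295*16 + 0 = 15732720
  15732720*16 + 0 = 251723520
  251723520*16 + 15 (F) = 4027576335
Decimal = 4027576335

4027576335


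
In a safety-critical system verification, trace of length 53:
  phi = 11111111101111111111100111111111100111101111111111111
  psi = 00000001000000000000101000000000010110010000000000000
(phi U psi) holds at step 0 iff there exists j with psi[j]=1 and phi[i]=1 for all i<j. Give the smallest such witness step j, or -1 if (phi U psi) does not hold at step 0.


(phi U psi) at 0: need smallest j with psi[j]=1 and phi[i]=1 for all i in [0,j).
Scan from step 0:
  step 0: phi=1, psi=0 -> continue
  step 1: phi=1, psi=0 -> continue
  step 2: phi=1, psi=0 -> continue
  step 3: phi=1, psi=0 -> continue
  step 7: psi=1 and phi held for [0,7) -> witness found
Witness step = 7

7


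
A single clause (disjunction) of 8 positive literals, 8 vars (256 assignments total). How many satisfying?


Step 1: Total=2^8=256
Step 2: Unsat when all 8 false: 2^0=1
Step 3: Sat=256-1=255

255


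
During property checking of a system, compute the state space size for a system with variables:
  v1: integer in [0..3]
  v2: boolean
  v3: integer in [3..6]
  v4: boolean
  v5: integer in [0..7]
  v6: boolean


State space = product of domain sizes of all variables.
Domain sizes:
  v1 (integer in [0..3]): 4
  v2 (boolean): 2
  v3 (integer in [3..6]): 4
  v4 (boolean): 2
  v5 (integer in [0..7]): 8
  v6 (boolean): 2
Product = 4 * 2 * 4 * 2 * 8 * 2 = 1024

1024


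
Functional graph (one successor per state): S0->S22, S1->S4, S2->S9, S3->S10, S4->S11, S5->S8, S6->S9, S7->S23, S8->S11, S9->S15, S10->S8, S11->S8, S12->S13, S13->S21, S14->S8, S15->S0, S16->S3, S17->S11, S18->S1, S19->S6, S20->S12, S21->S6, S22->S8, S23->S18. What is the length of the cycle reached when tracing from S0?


Trace from S0 until a state repeats:
  S0 -> S22 -> S8 -> S11 -> S8
S8 first seen at step 2, revisited at step 4.
Cycle length = 4 - 2 = 2

2


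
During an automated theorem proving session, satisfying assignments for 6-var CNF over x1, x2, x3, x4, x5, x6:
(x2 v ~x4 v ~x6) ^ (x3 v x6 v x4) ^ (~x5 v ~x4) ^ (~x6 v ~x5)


CNF with 4 clauses over 6 vars (64 assignments).
An assignment satisfies CNF iff every clause has >=1 true literal.
Check each row (bits = x1,x2,x3,x4,x5,x6; clause T/F shown):
  row 0 [000000]: clauses=TFTT -> 0
  row 1 [000001]: clauses=TTTT -> 1
  row 2 [000010]: clauses=TFTT -> 0
  row 3 [000011]: clauses=TTTF -> 0
  row 4 [000100]: clauses=TTTT -> 1
  (every remaining row is evaluated the same way; all 64 results are listed next)
Full result column, 8 rows per line (x1,x2,x3 fixed per line; x4,x5,x6 runs 000..111 left to right):
  rows 0-7 [x1,x2,x3=000]: 01001000  (ones: 2)
  rows 8-15 [x1,x2,x3=001]: 11101000  (ones: 4)
  rows 16-23 [x1,x2,x3=010]: 01001100  (ones: 3)
  rows 24-31 [x1,x2,x3=011]: 11101100  (ones: 5)
  rows 32-39 [x1,x2,x3=100]: 01001000  (ones: 2)
  rows 40-47 [x1,x2,x3=101]: 11101000  (ones: 4)
  rows 48-55 [x1,x2,x3=110]: 01001100  (ones: 3)
  rows 56-63 [x1,x2,x3=111]: 11101100  (ones: 5)
Satisfying assignments = 2+4+3+5+2+4+3+5 = 28

28


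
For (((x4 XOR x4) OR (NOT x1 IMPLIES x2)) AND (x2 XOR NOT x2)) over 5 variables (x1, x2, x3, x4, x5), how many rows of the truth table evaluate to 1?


Formula: (((x4 XOR x4) OR (NOT x1 IMPLIES x2)) AND (x2 XOR NOT x2)) over 5 vars (32 rows)
Evaluate each row (x1, x2, x3, x4, x5 as bits, MSB first):
  row 0 [00000]: (((0 XOR 0) OR (NOT 0 IMPLIES 0)) AND (0 XOR NOT 0)) -> 0
  row 1 [00001]: (((0 XOR 0) OR (NOT 0 IMPLIES 0)) AND (0 XOR NOT 0)) -> 0
  row 2 [00010]: (((1 XOR 1) OR (NOT 0 IMPLIES 0)) AND (0 XOR NOT 0)) -> 0
  row 3 [00011]: (((1 XOR 1) OR (NOT 0 IMPLIES 0)) AND (0 XOR NOT 0)) -> 0
  row 4 [00100]: (((0 XOR 0) OR (NOT 0 IMPLIES 0)) AND (0 XOR NOT 0)) -> 0
  row 5 [00101]: (((0 XOR 0) OR (NOT 0 IMPLIES 0)) AND (0 XOR NOT 0)) -> 0
  row 6 [00110]: (((1 XOR 1) OR (NOT 0 IMPLIES 0)) AND (0 XOR NOT 0)) -> 0
  row 7 [00111]: (((1 XOR 1) OR (NOT 0 IMPLIES 0)) AND (0 XOR NOT 0)) -> 0
  row 8 [01000]: (((0 XOR 0) OR (NOT 0 IMPLIES 1)) AND (1 XOR NOT 1)) -> 1
  row 9 [01001]: (((0 XOR 0) OR (NOT 0 IMPLIES 1)) AND (1 XOR NOT 1)) -> 1
  row 10 [01010]: (((1 XOR 1) OR (NOT 0 IMPLIES 1)) AND (1 XOR NOT 1)) -> 1
  row 11 [01011]: (((1 XOR 1) OR (NOT 0 IMPLIES 1)) AND (1 XOR NOT 1)) -> 1
  row 12 [01100]: (((0 XOR 0) OR (NOT 0 IMPLIES 1)) AND (1 XOR NOT 1)) -> 1
  row 13 [01101]: (((0 XOR 0) OR (NOT 0 IMPLIES 1)) AND (1 XOR NOT 1)) -> 1
  row 14 [01110]: (((1 XOR 1) OR (NOT 0 IMPLIES 1)) AND (1 XOR NOT 1)) -> 1
  row 15 [01111]: (((1 XOR 1) OR (NOT 0 IMPLIES 1)) AND (1 XOR NOT 1)) -> 1
  row 16 [10000]: (((0 XOR 0) OR (NOT 1 IMPLIES 0)) AND (0 XOR NOT 0)) -> 1
  row 17 [10001]: (((0 XOR 0) OR (NOT 1 IMPLIES 0)) AND (0 XOR NOT 0)) -> 1
  row 18 [10010]: (((1 XOR 1) OR (NOT 1 IMPLIES 0)) AND (0 XOR NOT 0)) -> 1
  row 19 [10011]: (((1 XOR 1) OR (NOT 1 IMPLIES 0)) AND (0 XOR NOT 0)) -> 1
  row 20 [10100]: (((0 XOR 0) OR (NOT 1 IMPLIES 0)) AND (0 XOR NOT 0)) -> 1
  row 21 [10101]: (((0 XOR 0) OR (NOT 1 IMPLIES 0)) AND (0 XOR NOT 0)) -> 1
  row 22 [10110]: (((1 XOR 1) OR (NOT 1 IMPLIES 0)) AND (0 XOR NOT 0)) -> 1
  row 23 [10111]: (((1 XOR 1) OR (NOT 1 IMPLIES 0)) AND (0 XOR NOT 0)) -> 1
  row 24 [11000]: (((0 XOR 0) OR (NOT 1 IMPLIES 1)) AND (1 XOR NOT 1)) -> 1
  row 25 [11001]: (((0 XOR 0) OR (NOT 1 IMPLIES 1)) AND (1 XOR NOT 1)) -> 1
  row 26 [11010]: (((1 XOR 1) OR (NOT 1 IMPLIES 1)) AND (1 XOR NOT 1)) -> 1
  row 27 [11011]: (((1 XOR 1) OR (NOT 1 IMPLIES 1)) AND (1 XOR NOT 1)) -> 1
  row 28 [11100]: (((0 XOR 0) OR (NOT 1 IMPLIES 1)) AND (1 XOR NOT 1)) -> 1
  row 29 [11101]: (((0 XOR 0) OR (NOT 1 IMPLIES 1)) AND (1 XOR NOT 1)) -> 1
  row 30 [11110]: (((1 XOR 1) OR (NOT 1 IMPLIES 1)) AND (1 XOR NOT 1)) -> 1
  row 31 [11111]: (((1 XOR 1) OR (NOT 1 IMPLIES 1)) AND (1 XOR NOT 1)) -> 1
Full result column, 8 rows per line (x1,x2 fixed per line; x3,x4,x5 runs 000..111 left to right):
  rows 0-7 [x1,x2=00]: 00000000  (ones: 0)
  rows 8-15 [x1,x2=01]: 11111111  (ones: 8)
  rows 16-23 [x1,x2=10]: 11111111  (ones: 8)
  rows 24-31 [x1,x2=11]: 11111111  (ones: 8)
Count of 1-rows = 0+8+8+8 = 24

24


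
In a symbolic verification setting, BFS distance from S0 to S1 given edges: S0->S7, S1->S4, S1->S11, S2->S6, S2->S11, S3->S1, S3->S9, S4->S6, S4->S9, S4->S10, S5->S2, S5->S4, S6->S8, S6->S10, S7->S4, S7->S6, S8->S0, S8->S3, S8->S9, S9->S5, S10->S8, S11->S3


BFS layer-by-layer from S0:
  dist 0: {S0}
  dist 1: {S7}
  dist 2: {S4, S6}
  dist 3: {S8, S9, S10}
  dist 4: {S3, S5}
  dist 5: {S1, S2}
  -> S1 reached at distance 5
Shortest path length = 5

5


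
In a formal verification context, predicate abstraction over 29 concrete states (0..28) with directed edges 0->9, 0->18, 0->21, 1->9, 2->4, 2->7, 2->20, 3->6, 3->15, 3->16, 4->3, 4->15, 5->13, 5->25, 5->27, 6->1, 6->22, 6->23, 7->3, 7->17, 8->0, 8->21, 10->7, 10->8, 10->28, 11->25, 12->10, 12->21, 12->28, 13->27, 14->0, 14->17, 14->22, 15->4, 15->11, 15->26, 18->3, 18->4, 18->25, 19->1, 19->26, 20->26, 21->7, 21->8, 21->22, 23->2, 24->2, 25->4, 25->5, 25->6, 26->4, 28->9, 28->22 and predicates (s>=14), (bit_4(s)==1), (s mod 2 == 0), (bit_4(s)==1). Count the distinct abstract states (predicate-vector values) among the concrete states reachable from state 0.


BFS from 0:
Concrete reachable: {0, 1, 2, 3, 4, 5, 6, 7, 8, 9, 11, 13, 15, 16, 17, 18, 20, 21, 22, 23, 25, 26, 27}
Abstract via predicates (s>=14), (bit_4(s)==1), (s mod 2 == 0), (bit_4(s)==1):
  (0,0,0,0) <- {1, 3, 5, 7, 9, 11, 13}
  (0,0,1,0) <- {0, 2, 4, 6, 8}
  (1,0,0,0) <- {15}
  (1,1,0,1) <- {17, 21, 23, 25, 27}
  (1,1,1,1) <- {16, 18, 20, 22, 26}
Distinct abstract states = 5

5


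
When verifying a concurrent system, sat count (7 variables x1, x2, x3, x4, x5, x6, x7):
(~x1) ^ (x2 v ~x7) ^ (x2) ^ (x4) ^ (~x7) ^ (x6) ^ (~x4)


CNF with 7 clauses over 7 vars (128 assignments).
An assignment satisfies CNF iff every clause has >=1 true literal.
Check each row (bits = x1,x2,x3,x4,x5,x6,x7; clause T/F shown):
  row 0 [0000000]: clauses=TTFFTFT -> 0
  row 1 [0000001]: clauses=TFFFFFT -> 0
  row 2 [0000010]: clauses=TTFFTTT -> 0
  row 3 [0000011]: clauses=TFFFFTT -> 0
  row 4 [0000100]: clauses=TTFFTFT -> 0
  (every remaining row is evaluated the same way; all 128 results are listed next)
Full result column, 8 rows per line (x1,x2,x3,x4 fixed per line; x5,x6,x7 runs 000..111 left to right):
  rows 0-7 [x1,x2,x3,x4=0000]: 00000000  (ones: 0)
  rows 8-15 [x1,x2,x3,x4=0001]: 00000000  (ones: 0)
  rows 16-23 [x1,x2,x3,x4=0010]: 00000000  (ones: 0)
  rows 24-31 [x1,x2,x3,x4=0011]: 00000000  (ones: 0)
  rows 32-39 [x1,x2,x3,x4=0100]: 00000000  (ones: 0)
  rows 40-47 [x1,x2,x3,x4=0101]: 00000000  (ones: 0)
  rows 48-55 [x1,x2,x3,x4=0110]: 00000000  (ones: 0)
  rows 56-63 [x1,x2,x3,x4=0111]: 00000000  (ones: 0)
  rows 64-71 [x1,x2,x3,x4=1000]: 00000000  (ones: 0)
  rows 72-79 [x1,x2,x3,x4=1001]: 00000000  (ones: 0)
  rows 80-87 [x1,x2,x3,x4=1010]: 00000000  (ones: 0)
  rows 88-95 [x1,x2,x3,x4=1011]: 00000000  (ones: 0)
  rows 96-103 [x1,x2,x3,x4=1100]: 00000000  (ones: 0)
  rows 104-111 [x1,x2,x3,x4=1101]: 00000000  (ones: 0)
  rows 112-119 [x1,x2,x3,x4=1110]: 00000000  (ones: 0)
  rows 120-127 [x1,x2,x3,x4=1111]: 00000000  (ones: 0)
Satisfying assignments = 0+0+0+0+0+0+0+0+0+0+0+0+0+0+0+0 = 0

0


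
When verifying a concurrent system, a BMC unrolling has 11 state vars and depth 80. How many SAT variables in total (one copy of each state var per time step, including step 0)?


BMC unrolls to depth k, creating one copy of each state var for steps 0..k.
Step count = 80 + 1 = 81 (steps 0 through 80)
Vars per step = 11
Total = 11 * 81 = 891

891


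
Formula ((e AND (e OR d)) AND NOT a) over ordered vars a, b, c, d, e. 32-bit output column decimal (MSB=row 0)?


Formula: ((e AND (e OR d)) AND NOT a) over a, b, c, d, e (32 rows)
Evaluate each row (bits = a,b,c,d,e, MSB first):
  row 0 [00000]: ((0 AND (0 OR 0)) AND NOT 0) -> 0
  row 1 [00001]: ((1 AND (1 OR 0)) AND NOT 0) -> 1
  row 2 [00010]: ((0 AND (0 OR 1)) AND NOT 0) -> 0
  row 3 [00011]: ((1 AND (1 OR 1)) AND NOT 0) -> 1
  row 4 [00100]: ((0 AND (0 OR 0)) AND NOT 0) -> 0
  row 5 [00101]: ((1 AND (1 OR 0)) AND NOT 0) -> 1
  row 6 [00110]: ((0 AND (0 OR 1)) AND NOT 0) -> 0
  row 7 [00111]: ((1 AND (1 OR 1)) AND NOT 0) -> 1
  row 8 [01000]: ((0 AND (0 OR 0)) AND NOT 0) -> 0
  row 9 [01001]: ((1 AND (1 OR 0)) AND NOT 0) -> 1
  row 10 [01010]: ((0 AND (0 OR 1)) AND NOT 0) -> 0
  row 11 [01011]: ((1 AND (1 OR 1)) AND NOT 0) -> 1
  row 12 [01100]: ((0 AND (0 OR 0)) AND NOT 0) -> 0
  row 13 [01101]: ((1 AND (1 OR 0)) AND NOT 0) -> 1
  row 14 [01110]: ((0 AND (0 OR 1)) AND NOT 0) -> 0
  row 15 [01111]: ((1 AND (1 OR 1)) AND NOT 0) -> 1
  row 16 [10000]: ((0 AND (0 OR 0)) AND NOT 1) -> 0
  row 17 [10001]: ((1 AND (1 OR 0)) AND NOT 1) -> 0
  row 18 [10010]: ((0 AND (0 OR 1)) AND NOT 1) -> 0
  row 19 [10011]: ((1 AND (1 OR 1)) AND NOT 1) -> 0
  row 20 [10100]: ((0 AND (0 OR 0)) AND NOT 1) -> 0
  row 21 [10101]: ((1 AND (1 OR 0)) AND NOT 1) -> 0
  row 22 [10110]: ((0 AND (0 OR 1)) AND NOT 1) -> 0
  row 23 [10111]: ((1 AND (1 OR 1)) AND NOT 1) -> 0
  row 24 [11000]: ((0 AND (0 OR 0)) AND NOT 1) -> 0
  row 25 [11001]: ((1 AND (1 OR 0)) AND NOT 1) -> 0
  row 26 [11010]: ((0 AND (0 OR 1)) AND NOT 1) -> 0
  row 27 [11011]: ((1 AND (1 OR 1)) AND NOT 1) -> 0
  row 28 [11100]: ((0 AND (0 OR 0)) AND NOT 1) -> 0
  row 29 [11101]: ((1 AND (1 OR 0)) AND NOT 1) -> 0
  row 30 [11110]: ((0 AND (0 OR 1)) AND NOT 1) -> 0
  row 31 [11111]: ((1 AND (1 OR 1)) AND NOT 1) -> 0
Full result column, 4 rows per line (a,b,c fixed per line; d,e runs 00..11 left to right):
  rows 0-3 [a,b,c=000]: 0101  = hex 5
  rows 4-7 [a,b,c=001]: 0101  = hex 5
  rows 8-11 [a,b,c=010]: 0101  = hex 5
  rows 12-15 [a,b,c=011]: 0101  = hex 5
  rows 16-19 [a,b,c=100]: 0000  = hex 0
  rows 20-23 [a,b,c=101]: 0000  = hex 0
  rows 24-27 [a,b,c=110]: 0000  = hex 0
  rows 28-31 [a,b,c=111]: 0000  = hex 0
Output column (row 0 .. row 31) = 01010101010101010000000000000000
Output column grouped in 4s = 0101 0101 0101 0101 0000 0000 0000 0000 = 0x55550000
Convert to decimal digit by digit (value = value*16 + digit):
  5 -> 5
  5*16 + 5 = 85
  85*16 + 5 = 1365
  1365*16 + 5 = 21845
  21845*16 + 0 = 349520
  349520*16 + 0 = 5592320
  5592320*16 + 0 = 89477120
  89477120*16 + 0 = 1431633920
Decimal = 1431633920

1431633920


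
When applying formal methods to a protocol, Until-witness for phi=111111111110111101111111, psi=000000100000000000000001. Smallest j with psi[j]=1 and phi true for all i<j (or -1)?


(phi U psi) at 0: need smallest j with psi[j]=1 and phi[i]=1 for all i in [0,j).
Scan from step 0:
  step 0: phi=1, psi=0 -> continue
  step 1: phi=1, psi=0 -> continue
  step 2: phi=1, psi=0 -> continue
  step 3: phi=1, psi=0 -> continue
  step 6: psi=1 and phi held for [0,6) -> witness found
Witness step = 6

6


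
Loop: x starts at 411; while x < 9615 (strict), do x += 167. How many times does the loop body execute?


Step 1: x goes from 411 toward 9615 by 167; the body runs while x<9615, so iterations = ceil((bound-start)/step)
Step 2: Distance=9204
Step 3: ceil(9204/167)=56

56


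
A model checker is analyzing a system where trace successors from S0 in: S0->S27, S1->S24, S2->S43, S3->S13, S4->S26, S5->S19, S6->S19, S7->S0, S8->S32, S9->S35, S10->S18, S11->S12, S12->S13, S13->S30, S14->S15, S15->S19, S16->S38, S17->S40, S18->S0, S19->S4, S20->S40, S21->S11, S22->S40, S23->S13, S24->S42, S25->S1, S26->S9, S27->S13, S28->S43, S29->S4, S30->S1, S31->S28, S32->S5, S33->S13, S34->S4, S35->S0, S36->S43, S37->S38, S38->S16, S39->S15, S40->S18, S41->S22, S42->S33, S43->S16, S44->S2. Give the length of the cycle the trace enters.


Trace from S0 until a state repeats:
  S0 -> S27 -> S13 -> S30 -> S1 -> S24 -> S42 -> S33 -> S13
S13 first seen at step 2, revisited at step 8.
Cycle length = 8 - 2 = 6

6


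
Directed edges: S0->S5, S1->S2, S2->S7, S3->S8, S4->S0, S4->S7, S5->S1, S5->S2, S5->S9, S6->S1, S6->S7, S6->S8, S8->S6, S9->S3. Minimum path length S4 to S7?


BFS layer-by-layer from S4:
  dist 0: {S4}
  dist 1: {S0, S7}
  -> S7 reached at distance 1
Shortest path length = 1

1


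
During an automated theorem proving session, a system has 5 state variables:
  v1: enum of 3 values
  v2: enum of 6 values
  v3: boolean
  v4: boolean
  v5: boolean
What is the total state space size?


State space = product of domain sizes of all variables.
Domain sizes:
  v1 (enum of 3 values): 3
  v2 (enum of 6 values): 6
  v3 (boolean): 2
  v4 (boolean): 2
  v5 (boolean): 2
Product = 3 * 6 * 2 * 2 * 2 = 144

144


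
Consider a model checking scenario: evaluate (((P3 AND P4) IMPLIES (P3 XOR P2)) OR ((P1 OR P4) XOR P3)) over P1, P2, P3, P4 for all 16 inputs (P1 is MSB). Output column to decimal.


Formula: (((P3 AND P4) IMPLIES (P3 XOR P2)) OR ((P1 OR P4) XOR P3)) over P1, P2, P3, P4 (16 rows)
Evaluate each row (bits = P1,P2,P3,P4, MSB first):
  row 0 [0000]: (((0 AND 0) IMPLIES (0 XOR 0)) OR ((0 OR 0) XOR 0)) -> 1
  row 1 [0001]: (((0 AND 1) IMPLIES (0 XOR 0)) OR ((0 OR 1) XOR 0)) -> 1
  row 2 [0010]: (((1 AND 0) IMPLIES (1 XOR 0)) OR ((0 OR 0) XOR 1)) -> 1
  row 3 [0011]: (((1 AND 1) IMPLIES (1 XOR 0)) OR ((0 OR 1) XOR 1)) -> 1
  row 4 [0100]: (((0 AND 0) IMPLIES (0 XOR 1)) OR ((0 OR 0) XOR 0)) -> 1
  row 5 [0101]: (((0 AND 1) IMPLIES (0 XOR 1)) OR ((0 OR 1) XOR 0)) -> 1
  row 6 [0110]: (((1 AND 0) IMPLIES (1 XOR 1)) OR ((0 OR 0) XOR 1)) -> 1
  row 7 [0111]: (((1 AND 1) IMPLIES (1 XOR 1)) OR ((0 OR 1) XOR 1)) -> 0
  row 8 [1000]: (((0 AND 0) IMPLIES (0 XOR 0)) OR ((1 OR 0) XOR 0)) -> 1
  row 9 [1001]: (((0 AND 1) IMPLIES (0 XOR 0)) OR ((1 OR 1) XOR 0)) -> 1
  row 10 [1010]: (((1 AND 0) IMPLIES (1 XOR 0)) OR ((1 OR 0) XOR 1)) -> 1
  row 11 [1011]: (((1 AND 1) IMPLIES (1 XOR 0)) OR ((1 OR 1) XOR 1)) -> 1
  row 12 [1100]: (((0 AND 0) IMPLIES (0 XOR 1)) OR ((1 OR 0) XOR 0)) -> 1
  row 13 [1101]: (((0 AND 1) IMPLIES (0 XOR 1)) OR ((1 OR 1) XOR 0)) -> 1
  row 14 [1110]: (((1 AND 0) IMPLIES (1 XOR 1)) OR ((1 OR 0) XOR 1)) -> 1
  row 15 [1111]: (((1 AND 1) IMPLIES (1 XOR 1)) OR ((1 OR 1) XOR 1)) -> 0
Full result column, 4 rows per line (P1,P2 fixed per line; P3,P4 runs 00..11 left to right):
  rows 0-3 [P1,P2=00]: 1111  = hex F
  rows 4-7 [P1,P2=01]: 1110  = hex E
  rows 8-11 [P1,P2=10]: 1111  = hex F
  rows 12-15 [P1,P2=11]: 1110  = hex E
Output column (row 0 .. row 15) = 1111111011111110
Output column grouped in 4s = 1111 1110 1111 1110 = 0xFEFE
Convert to decimal digit by digit (value = value*16 + digit):
  F -> 15
  15*16 + 14 (E) = 254
  254*16 + 15 (F) = 4079
  4079*16 + 14 (E) = 65278
Decimal = 65278

65278


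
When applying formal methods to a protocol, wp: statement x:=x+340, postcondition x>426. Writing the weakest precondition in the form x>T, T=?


Formula: wp(x:=E, P) = P[E/x] (substitute E for x in postcondition)
Step 1: Postcondition: x>426
Step 2: Substitute x+340 for x: x+340>426
Step 3: Solve for x: x > 426-340 = 86

86


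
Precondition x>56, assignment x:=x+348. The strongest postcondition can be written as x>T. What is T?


Formula: sp(P, x:=E) = exists old_x. (x = E[old_x/x]) AND P[old_x/x] (old_x is the value of x before the assignment; eliminate old_x by solving x = E[old_x/x] for old_x)
Step 1: Precondition P: x>56, i.e. old_x > 56
Step 2: Assignment gives x = old_x + 348, so old_x = x - 348
Step 3: Substitute into P: x - 348 > 56
Step 4: Simplify: x > 56+348 = 404

404


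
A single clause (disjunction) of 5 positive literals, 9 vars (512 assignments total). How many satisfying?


Step 1: Total=2^9=512
Step 2: Unsat when all 5 false: 2^4=16
Step 3: Sat=512-16=496

496


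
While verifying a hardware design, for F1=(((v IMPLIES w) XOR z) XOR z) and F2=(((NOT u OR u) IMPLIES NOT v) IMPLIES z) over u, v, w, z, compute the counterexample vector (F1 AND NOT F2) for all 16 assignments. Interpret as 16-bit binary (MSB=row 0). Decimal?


F1 = (((v IMPLIES w) XOR z) XOR z)
F2 = (((NOT u OR u) IMPLIES NOT v) IMPLIES z)
Counterexample to F1=>F2 is where F1=1 and F2=0.
Evaluate each row (bits = u,v,w,z, MSB first):
  row 0 [0000]: F1=1 F2=0 -> F1&~F2 -> 1
  row 1 [0001]: F1=1 F2=1 -> F1&~F2 -> 0
  row 2 [0010]: F1=1 F2=0 -> F1&~F2 -> 1
  row 3 [0011]: F1=1 F2=1 -> F1&~F2 -> 0
  row 4 [0100]: F1=0 F2=1 -> F1&~F2 -> 0
  row 5 [0101]: F1=0 F2=1 -> F1&~F2 -> 0
  row 6 [0110]: F1=1 F2=1 -> F1&~F2 -> 0
  row 7 [0111]: F1=1 F2=1 -> F1&~F2 -> 0
  row 8 [1000]: F1=1 F2=0 -> F1&~F2 -> 1
  row 9 [1001]: F1=1 F2=1 -> F1&~F2 -> 0
  row 10 [1010]: F1=1 F2=0 -> F1&~F2 -> 1
  row 11 [1011]: F1=1 F2=1 -> F1&~F2 -> 0
  row 12 [1100]: F1=0 F2=1 -> F1&~F2 -> 0
  row 13 [1101]: F1=0 F2=1 -> F1&~F2 -> 0
  row 14 [1110]: F1=1 F2=1 -> F1&~F2 -> 0
  row 15 [1111]: F1=1 F2=1 -> F1&~F2 -> 0
Full result column, 4 rows per line (u,v fixed per line; w,z runs 00..11 left to right):
  rows 0-3 [u,v=00]: 1010  = hex A
  rows 4-7 [u,v=01]: 0000  = hex 0
  rows 8-11 [u,v=10]: 1010  = hex A
  rows 12-15 [u,v=11]: 0000  = hex 0
Counterexample vector (row 0 .. row 15) = 1010000010100000
Output column grouped in 4s = 1010 0000 1010 0000 = 0xA0A0
Convert to decimal digit by digit (value = value*16 + digit):
  A -> 10
  10*16 + 0 = 160
  160*16 + 10 (A) = 2570
  2570*16 + 0 = 41120
Decimal = 41120

41120


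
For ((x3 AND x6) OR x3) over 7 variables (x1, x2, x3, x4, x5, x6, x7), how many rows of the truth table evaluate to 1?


Formula: ((x3 AND x6) OR x3) over 7 vars (128 rows)
Evaluate each row (x1, x2, x3, x4, x5, x6, x7 as bits, MSB first):
  row 0 [0000000]: ((0 AND 0) OR 0) -> 0
  row 1 [0000001]: ((0 AND 0) OR 0) -> 0
  row 2 [0000010]: ((0 AND 1) OR 0) -> 0
  row 3 [0000011]: ((0 AND 1) OR 0) -> 0
  row 4 [0000100]: ((0 AND 0) OR 0) -> 0
  (every remaining row is evaluated the same way; all 128 results are listed next)
Full result column, 8 rows per line (x1,x2,x3,x4 fixed per line; x5,x6,x7 runs 000..111 left to right):
  rows 0-7 [x1,x2,x3,x4=0000]: 00000000  (ones: 0)
  rows 8-15 [x1,x2,x3,x4=0001]: 00000000  (ones: 0)
  rows 16-23 [x1,x2,x3,x4=0010]: 11111111  (ones: 8)
  rows 24-31 [x1,x2,x3,x4=0011]: 11111111  (ones: 8)
  rows 32-39 [x1,x2,x3,x4=0100]: 00000000  (ones: 0)
  rows 40-47 [x1,x2,x3,x4=0101]: 00000000  (ones: 0)
  rows 48-55 [x1,x2,x3,x4=0110]: 11111111  (ones: 8)
  rows 56-63 [x1,x2,x3,x4=0111]: 11111111  (ones: 8)
  rows 64-71 [x1,x2,x3,x4=1000]: 00000000  (ones: 0)
  rows 72-79 [x1,x2,x3,x4=1001]: 00000000  (ones: 0)
  rows 80-87 [x1,x2,x3,x4=1010]: 11111111  (ones: 8)
  rows 88-95 [x1,x2,x3,x4=1011]: 11111111  (ones: 8)
  rows 96-103 [x1,x2,x3,x4=1100]: 00000000  (ones: 0)
  rows 104-111 [x1,x2,x3,x4=1101]: 00000000  (ones: 0)
  rows 112-119 [x1,x2,x3,x4=1110]: 11111111  (ones: 8)
  rows 120-127 [x1,x2,x3,x4=1111]: 11111111  (ones: 8)
Count of 1-rows = 0+0+8+8+0+0+8+8+0+0+8+8+0+0+8+8 = 64

64


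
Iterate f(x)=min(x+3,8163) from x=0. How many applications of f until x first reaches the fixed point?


Step 1: x=0, cap=8163, increment=3
Step 2: x grows by 3 each step until capped at 8163; fixed point is x=8163
Step 3: iterations = ceil(8163/3) = 2721

2721


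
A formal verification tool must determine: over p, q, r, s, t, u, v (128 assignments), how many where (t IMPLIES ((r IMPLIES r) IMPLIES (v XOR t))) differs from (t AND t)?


F1 = (t IMPLIES ((r IMPLIES r) IMPLIES (v XOR t)))
F2 = (t AND t)
Evaluate both on each of 128 rows (bits = p,q,r,s,t,u,v):
  row 0 [0000000]: F1=1 F2=0 (differ) -> 1
  row 1 [0000001]: F1=1 F2=0 (differ) -> 1
  row 2 [0000010]: F1=1 F2=0 (differ) -> 1
  row 3 [0000011]: F1=1 F2=0 (differ) -> 1
  row 4 [0000100]: F1=1 F2=1 -> 0
  (every remaining row is evaluated the same way; all 128 results are listed next)
Full result column, 8 rows per line (p,q,r,s fixed per line; t,u,v runs 000..111 left to right):
  rows 0-7 [p,q,r,s=0000]: 11110101  (ones: 6)
  rows 8-15 [p,q,r,s=0001]: 11110101  (ones: 6)
  rows 16-23 [p,q,r,s=0010]: 11110101  (ones: 6)
  rows 24-31 [p,q,r,s=0011]: 11110101  (ones: 6)
  rows 32-39 [p,q,r,s=0100]: 11110101  (ones: 6)
  rows 40-47 [p,q,r,s=0101]: 11110101  (ones: 6)
  rows 48-55 [p,q,r,s=0110]: 11110101  (ones: 6)
  rows 56-63 [p,q,r,s=0111]: 11110101  (ones: 6)
  rows 64-71 [p,q,r,s=1000]: 11110101  (ones: 6)
  rows 72-79 [p,q,r,s=1001]: 11110101  (ones: 6)
  rows 80-87 [p,q,r,s=1010]: 11110101  (ones: 6)
  rows 88-95 [p,q,r,s=1011]: 11110101  (ones: 6)
  rows 96-103 [p,q,r,s=1100]: 11110101  (ones: 6)
  rows 104-111 [p,q,r,s=1101]: 11110101  (ones: 6)
  rows 112-119 [p,q,r,s=1110]: 11110101  (ones: 6)
  rows 120-127 [p,q,r,s=1111]: 11110101  (ones: 6)
Disagreements = 6+6+6+6+6+6+6+6+6+6+6+6+6+6+6+6 = 96

96


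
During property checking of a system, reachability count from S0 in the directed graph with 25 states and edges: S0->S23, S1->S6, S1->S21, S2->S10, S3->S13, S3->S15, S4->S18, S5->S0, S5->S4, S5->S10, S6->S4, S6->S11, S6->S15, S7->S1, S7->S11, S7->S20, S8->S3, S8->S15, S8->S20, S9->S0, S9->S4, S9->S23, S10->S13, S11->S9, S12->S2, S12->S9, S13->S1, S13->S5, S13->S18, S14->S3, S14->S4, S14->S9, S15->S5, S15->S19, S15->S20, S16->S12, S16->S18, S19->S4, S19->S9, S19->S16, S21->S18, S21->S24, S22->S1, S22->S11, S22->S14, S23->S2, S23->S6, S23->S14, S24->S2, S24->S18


BFS from S0:
  layer 0: {S0}
  layer 1: {S23}
  layer 2: {S2, S6, S14}
  layer 3: {S3, S4, S9, S10, S11, S15}
  layer 4: {S5, S13, S18, S19, S20}
  layer 5: {S1, S16}
  layer 6: {S12, S21}
  layer 7: {S24}
Reachable set: {S0, S1, S2, S3, S4, S5, S6, S9, S10, S11, S12, S13, S14, S15, S16, S18, S19, S20, S21, S23, S24}
Count = 21

21
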